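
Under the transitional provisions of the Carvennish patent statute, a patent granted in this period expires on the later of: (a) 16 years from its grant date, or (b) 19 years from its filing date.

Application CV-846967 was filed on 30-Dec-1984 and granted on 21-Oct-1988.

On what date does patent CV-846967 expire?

2004-10-21

(a) grant + 16 years → 21 October 2004.
(b) filing + 19 years → 30 December 2003.
Later of the two: 21 October 2004.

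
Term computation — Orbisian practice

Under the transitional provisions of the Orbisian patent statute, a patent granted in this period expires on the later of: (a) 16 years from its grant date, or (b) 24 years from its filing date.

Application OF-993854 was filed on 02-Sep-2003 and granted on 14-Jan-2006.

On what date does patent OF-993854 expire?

(a) grant + 16 years → 14 January 2022.
(b) filing + 24 years → 2 September 2027.
Later of the two: 2 September 2027.

September 2, 2027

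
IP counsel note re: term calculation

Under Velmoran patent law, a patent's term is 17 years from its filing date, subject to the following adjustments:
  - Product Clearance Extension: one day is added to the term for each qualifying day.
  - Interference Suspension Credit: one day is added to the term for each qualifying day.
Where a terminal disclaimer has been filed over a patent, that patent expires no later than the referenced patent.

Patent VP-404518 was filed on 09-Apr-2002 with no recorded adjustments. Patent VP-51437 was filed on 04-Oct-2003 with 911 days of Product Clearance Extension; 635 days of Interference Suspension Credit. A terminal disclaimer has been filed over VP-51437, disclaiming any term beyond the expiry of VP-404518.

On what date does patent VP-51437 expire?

April 9, 2019

Natural term of VP-51437:
  Base: filing + 17 years → 4 October 2020.
  Product Clearance Extension: +911 days → 3 April 2023.
  Interference Suspension Credit: +635 days → 28 December 2024.
Expiry of referenced patent VP-404518:
  Base: filing + 17 years → 9 April 2019.
Terminal disclaimer: VP-51437 expires on the earlier of 28 December 2024 and 9 April 2019.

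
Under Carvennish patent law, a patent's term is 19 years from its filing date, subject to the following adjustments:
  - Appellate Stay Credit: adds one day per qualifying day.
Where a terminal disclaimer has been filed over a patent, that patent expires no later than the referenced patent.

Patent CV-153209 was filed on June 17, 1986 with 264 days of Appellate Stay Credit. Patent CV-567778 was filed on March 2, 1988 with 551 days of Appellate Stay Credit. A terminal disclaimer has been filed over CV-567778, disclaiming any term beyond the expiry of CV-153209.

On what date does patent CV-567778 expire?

March 8, 2006

Natural term of CV-567778:
  Base: filing + 19 years → 2 March 2007.
  Appellate Stay Credit: +551 days → 3 September 2008.
Expiry of referenced patent CV-153209:
  Base: filing + 19 years → 17 June 2005.
  Appellate Stay Credit: +264 days → 8 March 2006.
Terminal disclaimer: CV-567778 expires on the earlier of 3 September 2008 and 8 March 2006.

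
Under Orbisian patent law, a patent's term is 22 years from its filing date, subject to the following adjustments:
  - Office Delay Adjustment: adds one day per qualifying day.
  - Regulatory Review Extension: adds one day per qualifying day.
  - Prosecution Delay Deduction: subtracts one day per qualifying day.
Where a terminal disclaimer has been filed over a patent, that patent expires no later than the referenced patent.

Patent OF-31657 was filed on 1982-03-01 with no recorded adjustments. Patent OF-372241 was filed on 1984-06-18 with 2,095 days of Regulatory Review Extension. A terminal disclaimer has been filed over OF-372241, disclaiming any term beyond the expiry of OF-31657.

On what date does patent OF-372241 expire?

2004-03-01

Natural term of OF-372241:
  Base: filing + 22 years → 18 June 2006.
  Regulatory Review Extension: +2095 days → 13 March 2012.
Expiry of referenced patent OF-31657:
  Base: filing + 22 years → 1 March 2004.
Terminal disclaimer: OF-372241 expires on the earlier of 13 March 2012 and 1 March 2004.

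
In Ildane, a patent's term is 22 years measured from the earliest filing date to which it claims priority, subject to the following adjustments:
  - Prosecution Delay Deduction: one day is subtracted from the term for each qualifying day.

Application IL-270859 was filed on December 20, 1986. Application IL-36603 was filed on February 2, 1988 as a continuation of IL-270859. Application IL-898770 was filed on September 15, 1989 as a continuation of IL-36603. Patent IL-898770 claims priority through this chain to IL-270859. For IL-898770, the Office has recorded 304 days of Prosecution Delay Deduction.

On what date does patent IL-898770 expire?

2008-02-20

Earliest priority filing: 20 December 1986.
Base term: 20 December 1986 + 22 years → 20 December 2008.
Prosecution Delay Deduction: −304 days → 20 February 2008.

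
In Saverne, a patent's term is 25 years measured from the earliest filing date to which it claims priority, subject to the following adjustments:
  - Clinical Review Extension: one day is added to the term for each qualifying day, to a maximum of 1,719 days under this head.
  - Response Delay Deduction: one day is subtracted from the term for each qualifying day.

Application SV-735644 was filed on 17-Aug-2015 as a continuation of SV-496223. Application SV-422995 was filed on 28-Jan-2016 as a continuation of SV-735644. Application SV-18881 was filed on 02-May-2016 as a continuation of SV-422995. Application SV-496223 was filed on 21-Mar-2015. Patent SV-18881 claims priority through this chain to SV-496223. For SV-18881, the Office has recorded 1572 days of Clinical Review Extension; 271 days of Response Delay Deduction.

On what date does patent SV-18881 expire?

2043-10-13

Earliest priority filing: 21 March 2015.
Base term: 21 March 2015 + 25 years → 21 March 2040.
Clinical Review Extension: 1572 days (within the 1719-day cap) → +1572 days → 10 July 2044.
Response Delay Deduction: −271 days → 13 October 2043.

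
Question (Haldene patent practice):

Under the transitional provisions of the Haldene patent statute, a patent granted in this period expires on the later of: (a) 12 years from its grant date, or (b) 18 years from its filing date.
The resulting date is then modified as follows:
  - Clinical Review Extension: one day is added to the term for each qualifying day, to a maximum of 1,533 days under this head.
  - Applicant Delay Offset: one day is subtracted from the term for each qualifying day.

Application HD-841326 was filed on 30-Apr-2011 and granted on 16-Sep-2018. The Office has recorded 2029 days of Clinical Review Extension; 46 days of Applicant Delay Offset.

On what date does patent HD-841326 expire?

2034-10-12

(a) grant + 12 years → 16 September 2030.
(b) filing + 18 years → 30 April 2029.
Later of the two: 16 September 2030.
Clinical Review Extension: 2029 days claimed exceeds the 1533-day cap, so +1533 days → 27 November 2034.
Applicant Delay Offset: −46 days → 12 October 2034.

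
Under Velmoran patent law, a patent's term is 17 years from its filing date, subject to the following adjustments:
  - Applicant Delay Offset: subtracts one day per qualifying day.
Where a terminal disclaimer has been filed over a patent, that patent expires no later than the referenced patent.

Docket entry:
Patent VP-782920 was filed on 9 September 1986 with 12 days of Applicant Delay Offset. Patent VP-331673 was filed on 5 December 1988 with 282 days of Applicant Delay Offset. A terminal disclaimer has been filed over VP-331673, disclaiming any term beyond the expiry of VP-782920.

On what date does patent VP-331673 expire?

August 28, 2003

Natural term of VP-331673:
  Base: filing + 17 years → 5 December 2005.
  Applicant Delay Offset: −282 days → 26 February 2005.
Expiry of referenced patent VP-782920:
  Base: filing + 17 years → 9 September 2003.
  Applicant Delay Offset: −12 days → 28 August 2003.
Terminal disclaimer: VP-331673 expires on the earlier of 26 February 2005 and 28 August 2003.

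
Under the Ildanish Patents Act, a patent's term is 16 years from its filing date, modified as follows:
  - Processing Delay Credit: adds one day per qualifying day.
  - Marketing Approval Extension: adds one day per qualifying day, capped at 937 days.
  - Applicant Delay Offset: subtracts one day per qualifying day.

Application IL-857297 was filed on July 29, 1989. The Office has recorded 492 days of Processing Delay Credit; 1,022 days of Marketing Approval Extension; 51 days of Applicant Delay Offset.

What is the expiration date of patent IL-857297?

2009-05-07

Base term: filing date + 16 years → 29 July 2005.
Processing Delay Credit: +492 days → 3 December 2006.
Marketing Approval Extension: 1022 days claimed exceeds the 937-day cap, so +937 days → 27 June 2009.
Applicant Delay Offset: −51 days → 7 May 2009.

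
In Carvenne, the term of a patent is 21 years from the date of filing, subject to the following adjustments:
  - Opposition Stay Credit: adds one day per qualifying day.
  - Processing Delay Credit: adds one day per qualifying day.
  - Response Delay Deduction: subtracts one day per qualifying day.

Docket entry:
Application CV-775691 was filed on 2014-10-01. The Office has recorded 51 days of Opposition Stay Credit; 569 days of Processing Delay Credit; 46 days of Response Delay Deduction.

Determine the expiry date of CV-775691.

2037-04-27

Base term: filing date + 21 years → 1 October 2035.
Opposition Stay Credit: +51 days → 21 November 2035.
Processing Delay Credit: +569 days → 12 June 2037.
Response Delay Deduction: −46 days → 27 April 2037.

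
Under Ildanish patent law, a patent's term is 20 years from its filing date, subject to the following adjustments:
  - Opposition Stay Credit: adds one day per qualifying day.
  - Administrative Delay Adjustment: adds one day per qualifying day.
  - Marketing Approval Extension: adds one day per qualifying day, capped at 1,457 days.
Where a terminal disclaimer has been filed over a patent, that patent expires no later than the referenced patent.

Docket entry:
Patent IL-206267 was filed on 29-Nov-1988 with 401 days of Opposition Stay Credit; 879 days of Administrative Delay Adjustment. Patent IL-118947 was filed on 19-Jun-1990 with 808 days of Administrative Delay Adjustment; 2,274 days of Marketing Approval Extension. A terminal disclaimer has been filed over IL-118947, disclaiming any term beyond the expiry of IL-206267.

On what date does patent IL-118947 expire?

June 1, 2012

Natural term of IL-118947:
  Base: filing + 20 years → 19 June 2010.
  Administrative Delay Adjustment: +808 days → 4 September 2012.
  Marketing Approval Extension: 2274 days claimed exceeds the 1457-day cap, so +1457 days → 31 August 2016.
Expiry of referenced patent IL-206267:
  Base: filing + 20 years → 29 November 2008.
  Opposition Stay Credit: +401 days → 4 January 2010.
  Administrative Delay Adjustment: +879 days → 1 June 2012.
Terminal disclaimer: IL-118947 expires on the earlier of 31 August 2016 and 1 June 2012.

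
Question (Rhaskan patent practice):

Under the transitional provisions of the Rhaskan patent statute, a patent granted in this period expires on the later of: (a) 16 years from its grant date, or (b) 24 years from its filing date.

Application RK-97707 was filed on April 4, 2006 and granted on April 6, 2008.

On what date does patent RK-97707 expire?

2030-04-04

(a) grant + 16 years → 6 April 2024.
(b) filing + 24 years → 4 April 2030.
Later of the two: 4 April 2030.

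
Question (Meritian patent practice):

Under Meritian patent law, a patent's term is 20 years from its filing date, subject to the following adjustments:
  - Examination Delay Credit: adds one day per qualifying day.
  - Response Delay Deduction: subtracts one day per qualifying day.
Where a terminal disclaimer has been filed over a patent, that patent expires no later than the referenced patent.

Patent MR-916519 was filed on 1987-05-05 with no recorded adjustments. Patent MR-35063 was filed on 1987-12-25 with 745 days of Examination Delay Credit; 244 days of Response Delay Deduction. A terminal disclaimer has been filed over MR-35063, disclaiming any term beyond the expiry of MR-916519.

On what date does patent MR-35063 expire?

Natural term of MR-35063:
  Base: filing + 20 years → 25 December 2007.
  Examination Delay Credit: +745 days → 8 January 2010.
  Response Delay Deduction: −244 days → 9 May 2009.
Expiry of referenced patent MR-916519:
  Base: filing + 20 years → 5 May 2007.
Terminal disclaimer: MR-35063 expires on the earlier of 9 May 2009 and 5 May 2007.

2007-05-05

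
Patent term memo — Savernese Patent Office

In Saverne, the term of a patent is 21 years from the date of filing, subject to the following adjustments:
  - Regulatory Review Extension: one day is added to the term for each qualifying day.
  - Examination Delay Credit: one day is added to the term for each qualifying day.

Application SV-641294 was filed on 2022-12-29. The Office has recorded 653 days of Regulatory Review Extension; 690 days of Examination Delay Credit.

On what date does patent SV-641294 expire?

September 2, 2047

Base term: filing date + 21 years → 29 December 2043.
Regulatory Review Extension: +653 days → 12 October 2045.
Examination Delay Credit: +690 days → 2 September 2047.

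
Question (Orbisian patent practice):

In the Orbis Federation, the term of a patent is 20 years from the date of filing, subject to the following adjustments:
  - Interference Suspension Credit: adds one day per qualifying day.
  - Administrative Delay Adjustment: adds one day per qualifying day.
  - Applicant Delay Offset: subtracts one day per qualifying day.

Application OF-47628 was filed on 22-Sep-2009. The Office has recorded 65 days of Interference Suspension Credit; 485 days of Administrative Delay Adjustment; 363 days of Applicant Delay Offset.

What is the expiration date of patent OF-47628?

2030-03-28

Base term: filing date + 20 years → 22 September 2029.
Interference Suspension Credit: +65 days → 26 November 2029.
Administrative Delay Adjustment: +485 days → 26 March 2031.
Applicant Delay Offset: −363 days → 28 March 2030.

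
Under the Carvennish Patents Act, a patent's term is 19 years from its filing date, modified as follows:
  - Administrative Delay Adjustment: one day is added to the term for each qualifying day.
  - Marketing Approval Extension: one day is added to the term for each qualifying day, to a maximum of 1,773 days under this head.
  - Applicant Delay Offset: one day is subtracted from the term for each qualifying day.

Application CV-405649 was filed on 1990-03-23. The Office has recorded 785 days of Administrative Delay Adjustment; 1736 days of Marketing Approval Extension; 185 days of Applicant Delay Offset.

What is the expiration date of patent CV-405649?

Base term: filing date + 19 years → 23 March 2009.
Administrative Delay Adjustment: +785 days → 17 May 2011.
Marketing Approval Extension: 1736 days (within the 1773-day cap) → +1736 days → 16 February 2016.
Applicant Delay Offset: −185 days → 15 August 2015.

August 15, 2015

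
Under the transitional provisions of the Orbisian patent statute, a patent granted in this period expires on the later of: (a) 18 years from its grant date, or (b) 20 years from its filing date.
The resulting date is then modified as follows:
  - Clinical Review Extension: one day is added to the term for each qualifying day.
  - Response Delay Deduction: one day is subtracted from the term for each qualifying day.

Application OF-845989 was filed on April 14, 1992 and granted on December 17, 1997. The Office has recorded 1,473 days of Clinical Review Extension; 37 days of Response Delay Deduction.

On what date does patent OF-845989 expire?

(a) grant + 18 years → 17 December 2015.
(b) filing + 20 years → 14 April 2012.
Later of the two: 17 December 2015.
Clinical Review Extension: +1473 days → 29 December 2019.
Response Delay Deduction: −37 days → 22 November 2019.

2019-11-22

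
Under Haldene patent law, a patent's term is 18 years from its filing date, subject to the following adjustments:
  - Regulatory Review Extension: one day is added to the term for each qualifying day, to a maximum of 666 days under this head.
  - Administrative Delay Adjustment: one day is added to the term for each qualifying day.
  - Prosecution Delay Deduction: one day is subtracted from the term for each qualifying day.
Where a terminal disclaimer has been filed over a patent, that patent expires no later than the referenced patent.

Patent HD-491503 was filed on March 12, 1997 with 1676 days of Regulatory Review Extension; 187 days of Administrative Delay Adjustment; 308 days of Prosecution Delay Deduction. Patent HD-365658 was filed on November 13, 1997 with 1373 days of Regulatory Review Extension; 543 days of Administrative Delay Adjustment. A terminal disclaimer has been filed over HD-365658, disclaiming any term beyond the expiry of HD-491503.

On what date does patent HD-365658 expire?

September 7, 2016

Natural term of HD-365658:
  Base: filing + 18 years → 13 November 2015.
  Regulatory Review Extension: 1373 days claimed exceeds the 666-day cap, so +666 days → 9 September 2017.
  Administrative Delay Adjustment: +543 days → 6 March 2019.
Expiry of referenced patent HD-491503:
  Base: filing + 18 years → 12 March 2015.
  Regulatory Review Extension: 1676 days claimed exceeds the 666-day cap, so +666 days → 6 January 2017.
  Administrative Delay Adjustment: +187 days → 12 July 2017.
  Prosecution Delay Deduction: −308 days → 7 September 2016.
Terminal disclaimer: HD-365658 expires on the earlier of 6 March 2019 and 7 September 2016.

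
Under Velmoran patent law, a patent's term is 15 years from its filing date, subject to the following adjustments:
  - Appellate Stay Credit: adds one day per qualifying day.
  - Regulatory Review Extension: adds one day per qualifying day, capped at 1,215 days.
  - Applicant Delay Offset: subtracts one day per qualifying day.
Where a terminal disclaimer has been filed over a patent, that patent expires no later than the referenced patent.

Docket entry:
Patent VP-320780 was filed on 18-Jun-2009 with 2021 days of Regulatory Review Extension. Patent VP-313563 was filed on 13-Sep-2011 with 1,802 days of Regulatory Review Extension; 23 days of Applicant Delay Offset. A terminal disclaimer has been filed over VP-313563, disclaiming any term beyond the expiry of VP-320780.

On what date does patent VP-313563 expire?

2027-10-16

Natural term of VP-313563:
  Base: filing + 15 years → 13 September 2026.
  Regulatory Review Extension: 1802 days claimed exceeds the 1215-day cap, so +1215 days → 10 January 2030.
  Applicant Delay Offset: −23 days → 18 December 2029.
Expiry of referenced patent VP-320780:
  Base: filing + 15 years → 18 June 2024.
  Regulatory Review Extension: 2021 days claimed exceeds the 1215-day cap, so +1215 days → 16 October 2027.
Terminal disclaimer: VP-313563 expires on the earlier of 18 December 2029 and 16 October 2027.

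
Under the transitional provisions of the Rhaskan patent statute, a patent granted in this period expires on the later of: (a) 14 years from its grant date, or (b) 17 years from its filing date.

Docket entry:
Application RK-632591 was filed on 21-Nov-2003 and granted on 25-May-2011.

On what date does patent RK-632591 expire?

May 25, 2025

(a) grant + 14 years → 25 May 2025.
(b) filing + 17 years → 21 November 2020.
Later of the two: 25 May 2025.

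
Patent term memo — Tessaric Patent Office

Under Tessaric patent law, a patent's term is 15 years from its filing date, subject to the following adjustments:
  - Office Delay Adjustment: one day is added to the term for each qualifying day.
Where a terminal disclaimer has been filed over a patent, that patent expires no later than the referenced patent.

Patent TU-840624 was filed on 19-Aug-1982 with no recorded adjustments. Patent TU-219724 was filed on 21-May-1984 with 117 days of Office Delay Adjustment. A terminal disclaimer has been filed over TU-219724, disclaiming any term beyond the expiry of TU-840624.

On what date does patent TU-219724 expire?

Natural term of TU-219724:
  Base: filing + 15 years → 21 May 1999.
  Office Delay Adjustment: +117 days → 15 September 1999.
Expiry of referenced patent TU-840624:
  Base: filing + 15 years → 19 August 1997.
Terminal disclaimer: TU-219724 expires on the earlier of 15 September 1999 and 19 August 1997.

1997-08-19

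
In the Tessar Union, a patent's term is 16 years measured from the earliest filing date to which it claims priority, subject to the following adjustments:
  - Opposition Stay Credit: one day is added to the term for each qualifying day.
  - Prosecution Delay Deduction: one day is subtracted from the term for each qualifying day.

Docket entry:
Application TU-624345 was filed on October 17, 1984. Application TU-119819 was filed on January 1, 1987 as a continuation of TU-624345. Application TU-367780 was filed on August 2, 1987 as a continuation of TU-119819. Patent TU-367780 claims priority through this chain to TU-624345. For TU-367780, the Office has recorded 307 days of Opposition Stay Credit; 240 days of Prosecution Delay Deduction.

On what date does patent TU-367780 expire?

Earliest priority filing: 17 October 1984.
Base term: 17 October 1984 + 16 years → 17 October 2000.
Opposition Stay Credit: +307 days → 20 August 2001.
Prosecution Delay Deduction: −240 days → 23 December 2000.

December 23, 2000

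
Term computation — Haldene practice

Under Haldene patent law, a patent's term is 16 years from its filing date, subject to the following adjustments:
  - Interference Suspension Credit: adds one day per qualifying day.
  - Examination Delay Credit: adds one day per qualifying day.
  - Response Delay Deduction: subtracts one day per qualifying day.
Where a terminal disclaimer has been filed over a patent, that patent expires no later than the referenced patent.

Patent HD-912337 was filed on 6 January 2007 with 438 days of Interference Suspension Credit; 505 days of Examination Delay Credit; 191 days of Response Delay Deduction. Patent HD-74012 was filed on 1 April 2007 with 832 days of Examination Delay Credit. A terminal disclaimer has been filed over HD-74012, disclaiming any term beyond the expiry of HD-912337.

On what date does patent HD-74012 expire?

Natural term of HD-74012:
  Base: filing + 16 years → 1 April 2023.
  Examination Delay Credit: +832 days → 11 July 2025.
Expiry of referenced patent HD-912337:
  Base: filing + 16 years → 6 January 2023.
  Interference Suspension Credit: +438 days → 19 March 2024.
  Examination Delay Credit: +505 days → 6 August 2025.
  Response Delay Deduction: −191 days → 27 January 2025.
Terminal disclaimer: HD-74012 expires on the earlier of 11 July 2025 and 27 January 2025.

January 27, 2025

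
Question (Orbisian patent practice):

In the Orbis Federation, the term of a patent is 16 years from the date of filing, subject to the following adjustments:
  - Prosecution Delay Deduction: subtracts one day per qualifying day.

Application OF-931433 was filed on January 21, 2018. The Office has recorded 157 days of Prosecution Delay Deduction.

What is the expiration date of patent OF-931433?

2033-08-17

Base term: filing date + 16 years → 21 January 2034.
Prosecution Delay Deduction: −157 days → 17 August 2033.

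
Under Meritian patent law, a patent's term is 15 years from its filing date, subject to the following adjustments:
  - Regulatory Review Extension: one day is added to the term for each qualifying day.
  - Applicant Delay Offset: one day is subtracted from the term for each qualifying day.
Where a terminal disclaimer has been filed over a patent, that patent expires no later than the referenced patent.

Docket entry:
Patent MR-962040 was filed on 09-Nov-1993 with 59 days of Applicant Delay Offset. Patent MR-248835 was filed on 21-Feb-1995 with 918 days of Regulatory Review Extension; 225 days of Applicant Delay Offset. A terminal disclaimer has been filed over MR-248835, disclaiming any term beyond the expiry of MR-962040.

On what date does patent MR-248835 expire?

Natural term of MR-248835:
  Base: filing + 15 years → 21 February 2010.
  Regulatory Review Extension: +918 days → 27 August 2012.
  Applicant Delay Offset: −225 days → 15 January 2012.
Expiry of referenced patent MR-962040:
  Base: filing + 15 years → 9 November 2008.
  Applicant Delay Offset: −59 days → 11 September 2008.
Terminal disclaimer: MR-248835 expires on the earlier of 15 January 2012 and 11 September 2008.

2008-09-11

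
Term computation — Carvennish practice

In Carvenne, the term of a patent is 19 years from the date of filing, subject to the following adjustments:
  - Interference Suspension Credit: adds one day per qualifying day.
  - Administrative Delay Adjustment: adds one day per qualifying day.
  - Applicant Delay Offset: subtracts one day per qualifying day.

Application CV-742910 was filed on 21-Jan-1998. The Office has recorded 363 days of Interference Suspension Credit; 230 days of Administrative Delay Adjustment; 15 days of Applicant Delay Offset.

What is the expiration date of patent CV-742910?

August 22, 2018

Base term: filing date + 19 years → 21 January 2017.
Interference Suspension Credit: +363 days → 19 January 2018.
Administrative Delay Adjustment: +230 days → 6 September 2018.
Applicant Delay Offset: −15 days → 22 August 2018.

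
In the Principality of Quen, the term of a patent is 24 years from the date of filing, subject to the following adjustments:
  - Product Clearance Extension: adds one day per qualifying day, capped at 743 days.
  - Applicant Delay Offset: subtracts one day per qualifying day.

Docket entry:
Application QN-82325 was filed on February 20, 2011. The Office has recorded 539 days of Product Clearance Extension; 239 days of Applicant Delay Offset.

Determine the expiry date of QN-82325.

2035-12-17

Base term: filing date + 24 years → 20 February 2035.
Product Clearance Extension: 539 days (within the 743-day cap) → +539 days → 12 August 2036.
Applicant Delay Offset: −239 days → 17 December 2035.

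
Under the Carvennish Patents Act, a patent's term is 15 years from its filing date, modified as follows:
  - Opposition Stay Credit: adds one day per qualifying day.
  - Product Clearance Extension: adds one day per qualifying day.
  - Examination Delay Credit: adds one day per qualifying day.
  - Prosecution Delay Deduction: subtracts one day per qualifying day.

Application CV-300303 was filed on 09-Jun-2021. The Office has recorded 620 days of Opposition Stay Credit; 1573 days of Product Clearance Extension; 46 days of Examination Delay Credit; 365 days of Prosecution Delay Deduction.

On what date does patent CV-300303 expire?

Base term: filing date + 15 years → 9 June 2036.
Opposition Stay Credit: +620 days → 19 February 2038.
Product Clearance Extension: +1573 days → 11 June 2042.
Examination Delay Credit: +46 days → 27 July 2042.
Prosecution Delay Deduction: −365 days → 27 July 2041.

July 27, 2041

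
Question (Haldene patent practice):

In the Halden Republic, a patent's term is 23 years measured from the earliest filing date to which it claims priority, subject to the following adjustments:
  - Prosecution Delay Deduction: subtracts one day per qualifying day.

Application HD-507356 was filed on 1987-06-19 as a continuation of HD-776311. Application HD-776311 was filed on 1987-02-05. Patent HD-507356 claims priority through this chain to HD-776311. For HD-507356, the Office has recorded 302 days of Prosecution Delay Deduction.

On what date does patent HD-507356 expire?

Earliest priority filing: 5 February 1987.
Base term: 5 February 1987 + 23 years → 5 February 2010.
Prosecution Delay Deduction: −302 days → 9 April 2009.

April 9, 2009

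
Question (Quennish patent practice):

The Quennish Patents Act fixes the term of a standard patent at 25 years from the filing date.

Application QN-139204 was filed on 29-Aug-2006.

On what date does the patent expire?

Filing date + 25 years → 29 August 2031.

August 29, 2031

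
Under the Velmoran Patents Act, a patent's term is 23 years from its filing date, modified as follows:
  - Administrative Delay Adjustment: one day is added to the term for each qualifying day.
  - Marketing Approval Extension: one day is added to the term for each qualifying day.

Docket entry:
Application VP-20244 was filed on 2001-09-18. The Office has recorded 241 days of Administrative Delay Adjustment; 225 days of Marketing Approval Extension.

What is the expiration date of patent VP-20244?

December 28, 2025

Base term: filing date + 23 years → 18 September 2024.
Administrative Delay Adjustment: +241 days → 17 May 2025.
Marketing Approval Extension: +225 days → 28 December 2025.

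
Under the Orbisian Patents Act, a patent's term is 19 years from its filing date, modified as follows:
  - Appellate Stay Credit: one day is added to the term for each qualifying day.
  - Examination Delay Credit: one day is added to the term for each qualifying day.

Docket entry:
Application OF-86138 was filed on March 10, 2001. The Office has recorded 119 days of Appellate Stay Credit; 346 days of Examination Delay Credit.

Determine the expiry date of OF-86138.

Base term: filing date + 19 years → 10 March 2020.
Appellate Stay Credit: +119 days → 7 July 2020.
Examination Delay Credit: +346 days → 18 June 2021.

June 18, 2021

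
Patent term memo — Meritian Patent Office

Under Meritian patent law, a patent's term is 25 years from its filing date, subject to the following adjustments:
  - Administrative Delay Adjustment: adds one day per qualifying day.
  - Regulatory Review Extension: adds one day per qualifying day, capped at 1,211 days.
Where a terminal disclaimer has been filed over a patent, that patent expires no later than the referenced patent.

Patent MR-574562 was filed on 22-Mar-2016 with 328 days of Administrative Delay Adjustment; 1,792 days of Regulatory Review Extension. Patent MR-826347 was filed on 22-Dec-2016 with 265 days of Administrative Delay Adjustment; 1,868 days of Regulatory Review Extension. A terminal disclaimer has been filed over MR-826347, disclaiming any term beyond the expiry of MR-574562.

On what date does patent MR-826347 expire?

June 8, 2045

Natural term of MR-826347:
  Base: filing + 25 years → 22 December 2041.
  Administrative Delay Adjustment: +265 days → 13 September 2042.
  Regulatory Review Extension: 1868 days claimed exceeds the 1211-day cap, so +1211 days → 6 January 2046.
Expiry of referenced patent MR-574562:
  Base: filing + 25 years → 22 March 2041.
  Administrative Delay Adjustment: +328 days → 13 February 2042.
  Regulatory Review Extension: 1792 days claimed exceeds the 1211-day cap, so +1211 days → 8 June 2045.
Terminal disclaimer: MR-826347 expires on the earlier of 6 January 2046 and 8 June 2045.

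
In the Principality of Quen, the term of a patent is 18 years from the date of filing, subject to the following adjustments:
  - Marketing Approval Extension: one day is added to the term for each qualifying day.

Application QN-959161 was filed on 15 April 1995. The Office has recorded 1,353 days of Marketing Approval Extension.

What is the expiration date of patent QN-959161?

Base term: filing date + 18 years → 15 April 2013.
Marketing Approval Extension: +1353 days → 28 December 2016.

December 28, 2016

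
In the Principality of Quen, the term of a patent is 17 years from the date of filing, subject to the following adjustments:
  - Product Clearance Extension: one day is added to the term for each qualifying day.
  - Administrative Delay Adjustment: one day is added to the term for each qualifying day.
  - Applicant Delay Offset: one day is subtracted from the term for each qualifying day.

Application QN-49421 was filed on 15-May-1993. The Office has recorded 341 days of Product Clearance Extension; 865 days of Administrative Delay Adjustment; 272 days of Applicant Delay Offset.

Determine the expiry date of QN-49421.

Base term: filing date + 17 years → 15 May 2010.
Product Clearance Extension: +341 days → 21 April 2011.
Administrative Delay Adjustment: +865 days → 2 September 2013.
Applicant Delay Offset: −272 days → 4 December 2012.

December 4, 2012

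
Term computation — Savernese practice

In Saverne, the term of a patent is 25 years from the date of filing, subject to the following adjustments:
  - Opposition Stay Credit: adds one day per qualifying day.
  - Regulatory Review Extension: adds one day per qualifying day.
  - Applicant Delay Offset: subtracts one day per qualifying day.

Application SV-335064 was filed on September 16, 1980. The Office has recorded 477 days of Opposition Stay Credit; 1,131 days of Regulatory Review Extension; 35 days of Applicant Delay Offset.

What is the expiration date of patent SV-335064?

Base term: filing date + 25 years → 16 September 2005.
Opposition Stay Credit: +477 days → 6 January 2007.
Regulatory Review Extension: +1131 days → 10 February 2010.
Applicant Delay Offset: −35 days → 6 January 2010.

January 6, 2010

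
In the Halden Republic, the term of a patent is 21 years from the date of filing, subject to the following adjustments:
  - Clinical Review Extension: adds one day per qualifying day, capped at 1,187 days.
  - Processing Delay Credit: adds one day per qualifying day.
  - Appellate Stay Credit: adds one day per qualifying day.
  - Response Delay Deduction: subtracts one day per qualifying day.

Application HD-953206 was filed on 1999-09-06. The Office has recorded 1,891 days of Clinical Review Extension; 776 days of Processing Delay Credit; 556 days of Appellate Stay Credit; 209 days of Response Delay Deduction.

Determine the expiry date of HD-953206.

Base term: filing date + 21 years → 6 September 2020.
Clinical Review Extension: 1891 days claimed exceeds the 1187-day cap, so +1187 days → 7 December 2023.
Processing Delay Credit: +776 days → 21 January 2026.
Appellate Stay Credit: +556 days → 31 July 2027.
Response Delay Deduction: −209 days → 3 January 2027.

2027-01-03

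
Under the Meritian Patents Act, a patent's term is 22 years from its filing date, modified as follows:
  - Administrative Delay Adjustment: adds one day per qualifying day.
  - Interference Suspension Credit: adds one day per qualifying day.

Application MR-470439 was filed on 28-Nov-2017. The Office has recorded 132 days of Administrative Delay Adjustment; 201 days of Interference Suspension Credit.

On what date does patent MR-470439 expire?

2040-10-26

Base term: filing date + 22 years → 28 November 2039.
Administrative Delay Adjustment: +132 days → 8 April 2040.
Interference Suspension Credit: +201 days → 26 October 2040.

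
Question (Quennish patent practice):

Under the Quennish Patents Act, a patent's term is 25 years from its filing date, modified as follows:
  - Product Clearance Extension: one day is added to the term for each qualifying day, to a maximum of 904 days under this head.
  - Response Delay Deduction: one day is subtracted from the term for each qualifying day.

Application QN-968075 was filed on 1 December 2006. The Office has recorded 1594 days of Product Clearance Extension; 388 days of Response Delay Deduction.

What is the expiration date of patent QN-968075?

April 30, 2033

Base term: filing date + 25 years → 1 December 2031.
Product Clearance Extension: 1594 days claimed exceeds the 904-day cap, so +904 days → 23 May 2034.
Response Delay Deduction: −388 days → 30 April 2033.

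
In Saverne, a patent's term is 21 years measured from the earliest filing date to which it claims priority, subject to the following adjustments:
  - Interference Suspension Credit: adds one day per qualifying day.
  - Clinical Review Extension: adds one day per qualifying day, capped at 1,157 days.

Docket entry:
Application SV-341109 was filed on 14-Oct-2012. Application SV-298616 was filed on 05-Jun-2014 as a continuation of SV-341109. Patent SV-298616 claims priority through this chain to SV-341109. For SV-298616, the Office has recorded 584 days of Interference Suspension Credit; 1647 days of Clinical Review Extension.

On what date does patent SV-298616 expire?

Earliest priority filing: 14 October 2012.
Base term: 14 October 2012 + 21 years → 14 October 2033.
Interference Suspension Credit: +584 days → 21 May 2035.
Clinical Review Extension: 1647 days claimed exceeds the 1157-day cap, so +1157 days → 21 July 2038.

July 21, 2038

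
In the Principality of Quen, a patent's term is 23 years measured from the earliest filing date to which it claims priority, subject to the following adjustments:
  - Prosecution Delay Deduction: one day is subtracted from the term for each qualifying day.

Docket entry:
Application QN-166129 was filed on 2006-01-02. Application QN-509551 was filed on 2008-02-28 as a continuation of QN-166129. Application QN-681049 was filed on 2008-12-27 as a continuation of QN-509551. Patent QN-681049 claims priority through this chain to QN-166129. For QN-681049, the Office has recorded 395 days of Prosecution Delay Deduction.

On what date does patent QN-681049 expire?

December 4, 2027

Earliest priority filing: 2 January 2006.
Base term: 2 January 2006 + 23 years → 2 January 2029.
Prosecution Delay Deduction: −395 days → 4 December 2027.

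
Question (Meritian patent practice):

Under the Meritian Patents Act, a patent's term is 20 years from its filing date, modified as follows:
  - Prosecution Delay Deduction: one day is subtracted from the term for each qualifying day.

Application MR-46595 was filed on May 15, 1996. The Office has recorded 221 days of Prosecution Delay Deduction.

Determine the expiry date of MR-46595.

Base term: filing date + 20 years → 15 May 2016.
Prosecution Delay Deduction: −221 days → 7 October 2015.

2015-10-07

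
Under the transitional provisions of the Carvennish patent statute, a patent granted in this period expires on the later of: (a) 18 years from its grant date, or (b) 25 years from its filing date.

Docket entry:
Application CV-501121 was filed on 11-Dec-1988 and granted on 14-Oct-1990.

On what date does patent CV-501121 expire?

2013-12-11

(a) grant + 18 years → 14 October 2008.
(b) filing + 25 years → 11 December 2013.
Later of the two: 11 December 2013.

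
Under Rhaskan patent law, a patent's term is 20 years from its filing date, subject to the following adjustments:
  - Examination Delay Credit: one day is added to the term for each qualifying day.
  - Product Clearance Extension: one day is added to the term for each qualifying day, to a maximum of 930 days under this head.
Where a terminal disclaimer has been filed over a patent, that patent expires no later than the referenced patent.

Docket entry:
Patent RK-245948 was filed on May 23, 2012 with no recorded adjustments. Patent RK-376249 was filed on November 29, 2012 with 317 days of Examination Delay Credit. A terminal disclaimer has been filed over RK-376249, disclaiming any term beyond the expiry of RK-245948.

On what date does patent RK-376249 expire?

Natural term of RK-376249:
  Base: filing + 20 years → 29 November 2032.
  Examination Delay Credit: +317 days → 12 October 2033.
Expiry of referenced patent RK-245948:
  Base: filing + 20 years → 23 May 2032.
Terminal disclaimer: RK-376249 expires on the earlier of 12 October 2033 and 23 May 2032.

2032-05-23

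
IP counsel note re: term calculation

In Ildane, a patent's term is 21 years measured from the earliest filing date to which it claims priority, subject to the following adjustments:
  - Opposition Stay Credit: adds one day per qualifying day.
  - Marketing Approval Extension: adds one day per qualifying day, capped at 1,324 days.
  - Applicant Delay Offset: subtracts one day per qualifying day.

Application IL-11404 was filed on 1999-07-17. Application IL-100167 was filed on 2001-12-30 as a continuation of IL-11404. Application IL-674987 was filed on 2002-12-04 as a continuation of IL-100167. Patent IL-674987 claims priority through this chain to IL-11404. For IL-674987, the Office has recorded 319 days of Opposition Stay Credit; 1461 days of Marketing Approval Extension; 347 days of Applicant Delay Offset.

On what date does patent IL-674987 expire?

Earliest priority filing: 17 July 1999.
Base term: 17 July 1999 + 21 years → 17 July 2020.
Opposition Stay Credit: +319 days → 1 June 2021.
Marketing Approval Extension: 1461 days claimed exceeds the 1324-day cap, so +1324 days → 15 January 2025.
Applicant Delay Offset: −347 days → 3 February 2024.

February 3, 2024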